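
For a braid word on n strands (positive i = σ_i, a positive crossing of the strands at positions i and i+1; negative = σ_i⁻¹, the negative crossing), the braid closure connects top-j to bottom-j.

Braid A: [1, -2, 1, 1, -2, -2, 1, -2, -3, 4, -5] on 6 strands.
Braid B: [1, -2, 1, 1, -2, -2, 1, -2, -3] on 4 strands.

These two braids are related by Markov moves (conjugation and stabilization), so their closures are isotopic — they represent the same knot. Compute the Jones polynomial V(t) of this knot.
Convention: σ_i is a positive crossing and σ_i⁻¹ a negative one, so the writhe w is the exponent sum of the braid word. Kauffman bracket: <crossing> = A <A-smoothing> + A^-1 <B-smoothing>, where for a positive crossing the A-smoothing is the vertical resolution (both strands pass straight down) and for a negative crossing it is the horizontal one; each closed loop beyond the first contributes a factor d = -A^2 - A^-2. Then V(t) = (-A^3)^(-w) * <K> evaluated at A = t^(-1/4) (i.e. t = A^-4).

Markov-equivalent braids have isotopic closures, hence identical knot invariants. Strip the Markov moves from each word to reach a common short braid β, then compute V(t) once on β.
Braid A: s1 s2^-1 s1 s1 s2^-1 s2^-1 s1 s2^-1 s3^-1 s4 s5^-1 on 6 strands reduces by inverse Markov moves (closure unchanged at each step):
  Destabilize: the word has the form β·s5^-1 where s5^-1 occurs only as the final letter (β ∈ B_5); drop it and the last strand → 5 strands.
  Destabilize: the word has the form β·s4 where s4 occurs only as the final letter (β ∈ B_4); drop it and the last strand → 4 strands.
  Destabilize: the word has the form β·s3^-1 where s3^-1 occurs only as the final letter (β ∈ B_3); drop it and the last strand → 3 strands.
Reduced to β = s1 s2^-1 s1 s1 s2^-1 s2^-1 s1 s2^-1 on 3 strands, 8 crossings.
Braid B: s1 s2^-1 s1 s1 s2^-1 s2^-1 s1 s2^-1 s3^-1 on 4 strands reduces by inverse Markov moves (closure unchanged at each step):
  Destabilize: the word has the form β·s3^-1 where s3^-1 occurs only as the final letter (β ∈ B_3); drop it and the last strand → 3 strands.
Reduced to β = s1 s2^-1 s1 s1 s2^-1 s2^-1 s1 s2^-1 on 3 strands, 8 crossings.
Both give the same β = s1 s2^-1 s1 s1 s2^-1 s2^-1 s1 s2^-1 on 3 strands, so one state sum suffices:
Braid: s1 s2^-1 s1 s1 s2^-1 s2^-1 s1 s2^-1 on 3 strands, 8 crossings.
Writhe w = (#positive) - (#negative) = 4 - 4 = 0.
Computing the Kauffman bracket via state sum. There are 2^8 = 256 states.
Each crossing splits two ways (0=vertical, 1=horizontal). The state's weight is A^(#A-smoothings - #B-smoothings) * d^(loops - 1).
Tabulate the states by total A-exponent and number of loops L (A-exp: L × count):
  A^8: L=5 ×1
  A^6: L=4 ×8
  A^4: L=3 ×27, L=5 ×1
  A^2: L=2 ×47, L=4 ×9
  A^0: L=1 ×37, L=3 ×32, L=5 ×1
  A^-2: L=2 ×47, L=4 ×9
  A^-4: L=3 ×27, L=5 ×1
  A^-6: L=4 ×8
  A^-8: L=5 ×1
Each group contributes A^e * Σ count * d^(L-1):
Powers of d = -A^2 - A^-2: d^2 = A^4 + 2 + A^-4; d^3 = -A^6 - 3*A^2 - 3*A^-2 - A^-6; d^4 = A^8 + 4*A^4 + 6 + 4*A^-4 + A^-8.
  A^8 * (d^4) = A^16 + 4*A^12 + 6*A^8 + 4*A^4 + 1
  A^6 * (8*d^3) = -8*A^12 - 24*A^8 - 24*A^4 - 8
  A^4 * (27*d^2 + d^4) = A^12 + 31*A^8 + 60*A^4 + 31 + A^-4
  A^2 * (47*d + 9*d^3) = -9*A^8 - 74*A^4 - 74 - 9*A^-4
  A^0 * (37 + 32*d^2 + d^4) = A^8 + 36*A^4 + 107 + 36*A^-4 + A^-8
  A^-2 * (47*d + 9*d^3) = -9*A^4 - 74 - 74*A^-4 - 9*A^-8
  A^-4 * (27*d^2 + d^4) = A^4 + 31 + 60*A^-4 + 31*A^-8 + A^-12
  A^-6 * (8*d^3) = -8 - 24*A^-4 - 24*A^-8 - 8*A^-12
  A^-8 * (d^4) = 1 + 4*A^-4 + 6*A^-8 + 4*A^-12 + A^-16
Summing the groups: <K> = A^16 - 3*A^12 + 5*A^8 - 6*A^4 + 7 - 6*A^-4 + 5*A^-8 - 3*A^-12 + A^-16
Normalise by the writhe: (-A^3)^(-w) = (-A^3)^(0) = 1, so f(A) = 1 * <K> = A^16 - 3*A^12 + 5*A^8 - 6*A^4 + 7 - 6*A^-4 + 5*A^-8 - 3*A^-12 + A^-16.
Substitute A = t^(-1/4), i.e. A^e → t^(-e/4): V(t) = t^4 - 3*t^3 + 5*t^2 - 6*t + 7 - 6*t^-1 + 5*t^-2 - 3*t^-3 + t^-4

Answer: t^4 - 3*t^3 + 5*t^2 - 6*t + 7 - 6*t^-1 + 5*t^-2 - 3*t^-3 + t^-4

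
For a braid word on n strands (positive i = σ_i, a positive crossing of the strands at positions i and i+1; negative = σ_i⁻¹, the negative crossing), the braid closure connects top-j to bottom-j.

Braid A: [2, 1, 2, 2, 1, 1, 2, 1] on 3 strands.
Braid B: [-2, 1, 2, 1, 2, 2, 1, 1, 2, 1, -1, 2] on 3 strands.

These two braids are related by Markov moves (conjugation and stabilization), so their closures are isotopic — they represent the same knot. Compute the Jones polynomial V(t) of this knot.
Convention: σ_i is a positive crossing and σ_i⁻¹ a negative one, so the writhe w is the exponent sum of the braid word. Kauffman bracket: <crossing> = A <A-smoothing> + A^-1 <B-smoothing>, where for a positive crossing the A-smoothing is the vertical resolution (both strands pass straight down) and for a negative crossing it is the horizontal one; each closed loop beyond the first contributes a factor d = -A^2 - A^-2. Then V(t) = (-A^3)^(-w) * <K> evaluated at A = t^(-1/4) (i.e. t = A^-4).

-t^8 + t^5 + t^3

Derivation:
Markov-equivalent braids have isotopic closures, hence identical knot invariants. Strip the Markov moves from each word to reach a common short braid β, then compute V(t) once on β.
Braid A: s2 s1 s2 s2 s1 s1 s2 s1 on 3 strands has no conjugating prefix/suffix or stabilization to strip; take β = s2 s1 s2 s2 s1 s1 s2 s1.
Braid B: s2^-1 s1 s2 s1 s2 s2 s1 s1 s2 s1 s1^-1 s2 on 3 strands reduces by inverse Markov moves (closure unchanged at each step):
  Deconjugate: the word is γ·β·γ⁻¹ with γ = s2^-1 s1 (prefix) and γ⁻¹ = s1^-1 s2 (suffix); strip both.
Reduced to β = s2 s1 s2 s2 s1 s1 s2 s1 on 3 strands, 8 crossings.
Both give the same β = s2 s1 s2 s2 s1 s1 s2 s1 on 3 strands, so one state sum suffices:
Braid: s2 s1 s2 s2 s1 s1 s2 s1 on 3 strands, 8 crossings.
Writhe w = (#positive) - (#negative) = 8 - 0 = 8.
State-sum expansion of <K>. There are 2^8 = 256 states.
Each crossing splits two ways (0=vertical, 1=horizontal). The state's weight is A^(#A-smoothings - #B-smoothings) * d^(loops - 1).
Tabulate the states by total A-exponent and number of loops L (A-exp: L × count):
  A^8: L=3 ×1
  A^6: L=2 ×8
  A^4: L=1 ×16, L=3 ×12
  A^2: L=2 ×48, L=4 ×8
  A^0: L=1 ×17, L=3 ×51, L=5 ×2
  A^-2: L=2 ×34, L=4 ×22
  A^-4: L=1 ×4, L=3 ×21, L=5 ×3
  A^-6: L=2 ×4, L=4 ×4
  A^-8: L=3 ×1
Each group contributes A^e * Σ count * d^(L-1):
Powers of d = -A^2 - A^-2: d^2 = A^4 + 2 + A^-4; d^3 = -A^6 - 3*A^2 - 3*A^-2 - A^-6; d^4 = A^8 + 4*A^4 + 6 + 4*A^-4 + A^-8.
  A^8 * (d^2) = A^12 + 2*A^8 + A^4
  A^6 * (8*d) = -8*A^8 - 8*A^4
  A^4 * (16 + 12*d^2) = 12*A^8 + 40*A^4 + 12
  A^2 * (48*d + 8*d^3) = -8*A^8 - 72*A^4 - 72 - 8*A^-4
  A^0 * (17 + 51*d^2 + 2*d^4) = 2*A^8 + 59*A^4 + 131 + 59*A^-4 + 2*A^-8
  A^-2 * (34*d + 22*d^3) = -22*A^4 - 100 - 100*A^-4 - 22*A^-8
  A^-4 * (4 + 21*d^2 + 3*d^4) = 3*A^4 + 33 + 64*A^-4 + 33*A^-8 + 3*A^-12
  A^-6 * (4*d + 4*d^3) = -4 - 16*A^-4 - 16*A^-8 - 4*A^-12
  A^-8 * (d^2) = A^-4 + 2*A^-8 + A^-12
Summing the groups: <K> = A^12 + A^4 - A^-8
Normalise by the writhe: (-A^3)^(-w) = (-A^3)^(-8) = A^-24, so f(A) = A^-24 * <K> = A^-12 + A^-20 - A^-32.
Substitute A = t^(-1/4), i.e. A^e → t^(-e/4): V(t) = -t^8 + t^5 + t^3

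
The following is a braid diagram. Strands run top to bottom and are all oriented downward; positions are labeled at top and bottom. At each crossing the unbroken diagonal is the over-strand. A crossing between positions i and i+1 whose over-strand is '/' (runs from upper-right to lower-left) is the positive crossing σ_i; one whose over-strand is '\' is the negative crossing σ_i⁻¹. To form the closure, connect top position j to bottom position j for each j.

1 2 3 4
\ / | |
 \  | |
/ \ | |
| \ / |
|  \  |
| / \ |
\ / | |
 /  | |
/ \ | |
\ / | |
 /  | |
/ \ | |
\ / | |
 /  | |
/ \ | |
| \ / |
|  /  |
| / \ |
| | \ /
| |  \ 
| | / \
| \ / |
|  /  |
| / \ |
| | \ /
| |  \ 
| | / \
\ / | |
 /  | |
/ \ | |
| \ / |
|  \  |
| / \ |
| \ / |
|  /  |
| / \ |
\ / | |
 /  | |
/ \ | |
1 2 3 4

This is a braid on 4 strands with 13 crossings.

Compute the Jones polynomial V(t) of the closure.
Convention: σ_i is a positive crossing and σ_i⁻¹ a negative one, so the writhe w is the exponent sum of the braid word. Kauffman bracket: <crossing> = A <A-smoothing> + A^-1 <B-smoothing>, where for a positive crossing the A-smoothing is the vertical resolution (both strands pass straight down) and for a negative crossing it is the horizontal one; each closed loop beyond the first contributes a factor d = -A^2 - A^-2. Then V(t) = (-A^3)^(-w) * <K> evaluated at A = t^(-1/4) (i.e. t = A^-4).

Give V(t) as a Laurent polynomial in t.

t^7 - 2*t^6 + 3*t^5 - 4*t^4 + 4*t^3 - 4*t^2 + 3*t - 1 + t^-1

Derivation:
Reading the diagram top to bottom ('/'-over between positions i,i+1 = s_i, '\'-over = s_i^-1): braid word = s1^-1 s2^-1 s1 s1 s1 s2 s3^-1 s2 s3^-1 s1 s2^-1 s2 s1.
The presented braid s1^-1 s2^-1 s1 s1 s1 s2 s3^-1 s2 s3^-1 s1 s2^-1 s2 s1 on 4 strands reduces by inverse Markov moves (closure unchanged at each step):
  Deconjugate: the word is γ·β·γ⁻¹ with γ = s1^-1 s2^-1 (prefix) and γ⁻¹ = s2 s1 (suffix); strip both.
Reduced to β = s1 s1 s1 s2 s3^-1 s2 s3^-1 s1 s2^-1 on 4 strands, 9 crossings.
Compute on β:
Braid: s1 s1 s1 s2 s3^-1 s2 s3^-1 s1 s2^-1 on 4 strands, 9 crossings.
Writhe w = (#positive) - (#negative) = 6 - 3 = 3.
Enumerate smoothing states for the bracket polynomial. There are 2^9 = 512 states.
Each crossing splits two ways (0=vertical, 1=horizontal). The state's weight is A^(#A-smoothings - #B-smoothings) * d^(loops - 1).
Tabulate the states by total A-exponent and number of loops L (A-exp: L × count):
  A^9: L=3 ×1
  A^7: L=2 ×7, L=4 ×2
  A^5: L=1 ×12, L=3 ×24
  A^3: L=2 ×66, L=4 ×18
  A^1: L=1 ×35, L=3 ×84, L=5 ×7
  A^-1: L=2 ×73, L=4 ×52, L=6 ×1
  A^-3: L=3 ×68, L=5 ×16
  A^-5: L=4 ×34, L=6 ×2
  A^-7: L=5 ×9
  A^-9: L=6 ×1
Each group contributes A^e * Σ count * d^(L-1):
Powers of d = -A^2 - A^-2: d^2 = A^4 + 2 + A^-4; d^3 = -A^6 - 3*A^2 - 3*A^-2 - A^-6; d^4 = A^8 + 4*A^4 + 6 + 4*A^-4 + A^-8; d^5 = -A^10 - 5*A^6 - 10*A^2 - 10*A^-2 - 5*A^-6 - A^-10.
  A^9 * (d^2) = A^13 + 2*A^9 + A^5
  A^7 * (7*d + 2*d^3) = -2*A^13 - 13*A^9 - 13*A^5 - 2*A
  A^5 * (12 + 24*d^2) = 24*A^9 + 60*A^5 + 24*A
  A^3 * (66*d + 18*d^3) = -18*A^9 - 120*A^5 - 120*A - 18*A^-3
  A^1 * (35 + 84*d^2 + 7*d^4) = 7*A^9 + 112*A^5 + 245*A + 112*A^-3 + 7*A^-7
  A^-1 * (73*d + 52*d^3 + d^5) = -A^9 - 57*A^5 - 239*A - 239*A^-3 - 57*A^-7 - A^-11
  A^-3 * (68*d^2 + 16*d^4) = 16*A^5 + 132*A + 232*A^-3 + 132*A^-7 + 16*A^-11
  A^-5 * (34*d^3 + 2*d^5) = -2*A^5 - 44*A - 122*A^-3 - 122*A^-7 - 44*A^-11 - 2*A^-15
  A^-7 * (9*d^4) = 9*A + 36*A^-3 + 54*A^-7 + 36*A^-11 + 9*A^-15
  A^-9 * (d^5) = -A - 5*A^-3 - 10*A^-7 - 10*A^-11 - 5*A^-15 - A^-19
Summing the groups: <K> = -A^13 + A^9 - 3*A^5 + 4*A - 4*A^-3 + 4*A^-7 - 3*A^-11 + 2*A^-15 - A^-19
Normalise by the writhe: (-A^3)^(-w) = (-A^3)^(-3) = -A^-9, so f(A) = -A^-9 * <K> = A^4 - 1 + 3*A^-4 - 4*A^-8 + 4*A^-12 - 4*A^-16 + 3*A^-20 - 2*A^-24 + A^-28.
Substitute A = t^(-1/4), i.e. A^e → t^(-e/4): V(t) = t^7 - 2*t^6 + 3*t^5 - 4*t^4 + 4*t^3 - 4*t^2 + 3*t - 1 + t^-1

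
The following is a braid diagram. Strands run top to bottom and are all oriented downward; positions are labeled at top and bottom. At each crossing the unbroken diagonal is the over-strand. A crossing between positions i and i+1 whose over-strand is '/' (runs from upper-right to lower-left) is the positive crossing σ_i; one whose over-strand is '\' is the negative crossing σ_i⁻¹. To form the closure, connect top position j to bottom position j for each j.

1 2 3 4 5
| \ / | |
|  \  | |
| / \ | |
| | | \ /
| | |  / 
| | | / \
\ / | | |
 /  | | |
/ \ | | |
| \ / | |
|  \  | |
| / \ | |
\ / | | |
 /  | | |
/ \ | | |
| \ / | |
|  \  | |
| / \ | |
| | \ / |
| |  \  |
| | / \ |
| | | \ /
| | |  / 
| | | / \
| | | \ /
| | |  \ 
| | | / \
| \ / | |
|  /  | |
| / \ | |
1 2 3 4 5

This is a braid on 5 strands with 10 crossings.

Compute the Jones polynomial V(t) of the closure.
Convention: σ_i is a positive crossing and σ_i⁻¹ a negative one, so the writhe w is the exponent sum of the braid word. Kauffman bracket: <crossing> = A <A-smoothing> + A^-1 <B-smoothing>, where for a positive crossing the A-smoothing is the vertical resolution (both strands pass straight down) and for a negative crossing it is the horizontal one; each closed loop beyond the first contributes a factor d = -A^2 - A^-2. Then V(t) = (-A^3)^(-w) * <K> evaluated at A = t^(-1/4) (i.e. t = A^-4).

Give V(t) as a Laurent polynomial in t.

t^2 - t + 1 - t^-1 + t^-2

Derivation:
Reading the diagram top to bottom ('/'-over between positions i,i+1 = s_i, '\'-over = s_i^-1): braid word = s2^-1 s4 s1 s2^-1 s1 s2^-1 s3^-1 s4 s4^-1 s2.
The presented braid s2^-1 s4 s1 s2^-1 s1 s2^-1 s3^-1 s4 s4^-1 s2 on 5 strands reduces by inverse Markov moves (closure unchanged at each step):
  Deconjugate: the word is γ·β·γ⁻¹ with γ = s2^-1 s4 (prefix) and γ⁻¹ = s4^-1 s2 (suffix); strip both.
  Destabilize: the word has the form β·s4 where s4 occurs only as the final letter (β ∈ B_4); drop it and the last strand → 4 strands.
  Destabilize: the word has the form β·s3^-1 where s3^-1 occurs only as the final letter (β ∈ B_3); drop it and the last strand → 3 strands.
Reduced to β = s1 s2^-1 s1 s2^-1 on 3 strands, 4 crossings.
Compute on β:
Braid: s1 s2^-1 s1 s2^-1 on 3 strands, 4 crossings.
Writhe w = (#positive) - (#negative) = 2 - 2 = 0.
State-sum expansion of <K>. There are 2^4 = 16 states.
For each crossing: s=0 is the vertical smoothing, s=1 horizontal. Crossing k contributes A^(sign_k * (1 - 2*s_k)); loop factor d = -A^2 - A^-2.
  state 0000: A-exp=+0, loops=3, term = A^0 * d^2
  state 0001: A-exp=+2, loops=2, term = A^2 * d^1
  state 0010: A-exp=-2, loops=2, term = A^-2 * d^1
  state 0011: A-exp=+0, loops=1, term = A^0 * d^0
  state 0100: A-exp=+2, loops=2, term = A^2 * d^1
  state 0101: A-exp=+4, loops=3, term = A^4 * d^2
  state 0110: A-exp=+0, loops=1, term = A^0 * d^0
  state 0111: A-exp=+2, loops=2, term = A^2 * d^1
  state 1000: A-exp=-2, loops=2, term = A^-2 * d^1
  state 1001: A-exp=+0, loops=1, term = A^0 * d^0
  state 1010: A-exp=-4, loops=3, term = A^-4 * d^2
  state 1011: A-exp=-2, loops=2, term = A^-2 * d^1
  state 1100: A-exp=+0, loops=1, term = A^0 * d^0
  state 1101: A-exp=+2, loops=2, term = A^2 * d^1
  state 1110: A-exp=-2, loops=2, term = A^-2 * d^1
  state 1111: A-exp=+0, loops=1, term = A^0 * d^0
Collect the terms by A-exponent (count of states per loop number):
Powers of d = -A^2 - A^-2: d^2 = A^4 + 2 + A^-4.
  A^4 * (d^2) = A^8 + 2*A^4 + 1
  A^2 * (4*d) = -4*A^4 - 4
  A^0 * (5 + d^2) = A^4 + 7 + A^-4
  A^-2 * (4*d) = -4 - 4*A^-4
  A^-4 * (d^2) = 1 + 2*A^-4 + A^-8
Summing the groups: <K> = A^8 - A^4 + 1 - A^-4 + A^-8
Normalise by the writhe: (-A^3)^(-w) = (-A^3)^(0) = 1, so f(A) = 1 * <K> = A^8 - A^4 + 1 - A^-4 + A^-8.
Substitute A = t^(-1/4), i.e. A^e → t^(-e/4): V(t) = t^2 - t + 1 - t^-1 + t^-2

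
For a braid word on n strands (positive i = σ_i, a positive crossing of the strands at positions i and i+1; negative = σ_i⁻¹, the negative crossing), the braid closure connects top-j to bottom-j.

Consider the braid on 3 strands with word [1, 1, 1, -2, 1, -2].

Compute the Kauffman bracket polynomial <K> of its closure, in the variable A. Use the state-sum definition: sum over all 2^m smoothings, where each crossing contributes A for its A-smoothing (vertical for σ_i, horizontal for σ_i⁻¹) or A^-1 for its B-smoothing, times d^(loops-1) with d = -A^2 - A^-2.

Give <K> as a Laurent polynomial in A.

A^10 - A^6 + 2*A^2 - 2*A^-2 + 2*A^-6 - 2*A^-10 + A^-14

Derivation:
Braid: s1 s1 s1 s2^-1 s1 s2^-1 on 3 strands, 6 crossings.
Writhe w = (#positive) - (#negative) = 4 - 2 = 2.
Computing the Kauffman bracket via state sum. There are 2^6 = 64 states.
Each crossing splits two ways (0=vertical, 1=horizontal). The state's weight is A^(#A-smoothings - #B-smoothings) * d^(loops - 1).
Tabulate the states by total A-exponent and number of loops L (A-exp: L × count):
  A^6: L=3 ×1
  A^4: L=2 ×6
  A^2: L=1 ×11, L=3 ×4
  A^0: L=2 ×19, L=4 ×1
  A^-2: L=3 ×15
  A^-4: L=4 ×6
  A^-6: L=5 ×1
Each group contributes A^e * Σ count * d^(L-1):
Powers of d = -A^2 - A^-2: d^2 = A^4 + 2 + A^-4; d^3 = -A^6 - 3*A^2 - 3*A^-2 - A^-6; d^4 = A^8 + 4*A^4 + 6 + 4*A^-4 + A^-8.
  A^6 * (d^2) = A^10 + 2*A^6 + A^2
  A^4 * (6*d) = -6*A^6 - 6*A^2
  A^2 * (11 + 4*d^2) = 4*A^6 + 19*A^2 + 4*A^-2
  A^0 * (19*d + d^3) = -A^6 - 22*A^2 - 22*A^-2 - A^-6
  A^-2 * (15*d^2) = 15*A^2 + 30*A^-2 + 15*A^-6
  A^-4 * (6*d^3) = -6*A^2 - 18*A^-2 - 18*A^-6 - 6*A^-10
  A^-6 * (d^4) = A^2 + 4*A^-2 + 6*A^-6 + 4*A^-10 + A^-14
Summing the groups: <K> = A^10 - A^6 + 2*A^2 - 2*A^-2 + 2*A^-6 - 2*A^-10 + A^-14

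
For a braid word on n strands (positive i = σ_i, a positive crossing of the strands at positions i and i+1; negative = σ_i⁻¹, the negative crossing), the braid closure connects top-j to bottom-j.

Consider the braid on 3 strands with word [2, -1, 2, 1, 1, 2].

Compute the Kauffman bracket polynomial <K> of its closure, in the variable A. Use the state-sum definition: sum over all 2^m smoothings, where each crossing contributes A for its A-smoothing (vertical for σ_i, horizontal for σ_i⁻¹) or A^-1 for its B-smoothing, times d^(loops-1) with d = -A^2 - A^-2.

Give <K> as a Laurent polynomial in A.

Braid: s2 s1^-1 s2 s1 s1 s2 on 3 strands, 6 crossings.
Writhe w = (#positive) - (#negative) = 5 - 1 = 4.
State-sum expansion of <K>. There are 2^6 = 64 states.
For each crossing: s=0 is the vertical smoothing, s=1 horizontal. Crossing k contributes A^(sign_k * (1 - 2*s_k)); loop factor d = -A^2 - A^-2.
Tabulate the states by total A-exponent and number of loops L (A-exp: L × count):
  A^6: L=2 ×1
  A^4: L=1 ×3, L=3 ×3
  A^2: L=2 ×14, L=4 ×1
  A^0: L=1 ×10, L=3 ×10
  A^-2: L=2 ×13, L=4 ×2
  A^-4: L=3 ×6
  A^-6: L=4 ×1
Each group contributes A^e * Σ count * d^(L-1):
Powers of d = -A^2 - A^-2: d^2 = A^4 + 2 + A^-4; d^3 = -A^6 - 3*A^2 - 3*A^-2 - A^-6.
  A^6 * (d) = -A^8 - A^4
  A^4 * (3 + 3*d^2) = 3*A^8 + 9*A^4 + 3
  A^2 * (14*d + d^3) = -A^8 - 17*A^4 - 17 - A^-4
  A^0 * (10 + 10*d^2) = 10*A^4 + 30 + 10*A^-4
  A^-2 * (13*d + 2*d^3) = -2*A^4 - 19 - 19*A^-4 - 2*A^-8
  A^-4 * (6*d^2) = 6 + 12*A^-4 + 6*A^-8
  A^-6 * (d^3) = -1 - 3*A^-4 - 3*A^-8 - A^-12
Summing the groups: <K> = A^8 - A^4 + 2 - A^-4 + A^-8 - A^-12

Answer: A^8 - A^4 + 2 - A^-4 + A^-8 - A^-12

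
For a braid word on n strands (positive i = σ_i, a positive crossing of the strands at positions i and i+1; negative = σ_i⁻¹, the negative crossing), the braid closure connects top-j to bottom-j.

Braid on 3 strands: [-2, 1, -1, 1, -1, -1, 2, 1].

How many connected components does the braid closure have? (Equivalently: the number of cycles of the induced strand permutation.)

1

Derivation:
Track the strand permutation on 3 strands, starting from identity.
  step 1: s2^-1 swaps positions 2,3 -> [1 3 2]
  step 2: s1 swaps positions 1,2 -> [3 1 2]
  step 3: s1^-1 swaps positions 1,2 -> [1 3 2]
  step 4: s1 swaps positions 1,2 -> [3 1 2]
  step 5: s1^-1 swaps positions 1,2 -> [1 3 2]
  step 6: s1^-1 swaps positions 1,2 -> [3 1 2]
  step 7: s2 swaps positions 2,3 -> [3 2 1]
  step 8: s1 swaps positions 1,2 -> [2 3 1]
Final permutation (position -> original strand): [2 3 1]
Closure components = cycle count of this permutation = 1.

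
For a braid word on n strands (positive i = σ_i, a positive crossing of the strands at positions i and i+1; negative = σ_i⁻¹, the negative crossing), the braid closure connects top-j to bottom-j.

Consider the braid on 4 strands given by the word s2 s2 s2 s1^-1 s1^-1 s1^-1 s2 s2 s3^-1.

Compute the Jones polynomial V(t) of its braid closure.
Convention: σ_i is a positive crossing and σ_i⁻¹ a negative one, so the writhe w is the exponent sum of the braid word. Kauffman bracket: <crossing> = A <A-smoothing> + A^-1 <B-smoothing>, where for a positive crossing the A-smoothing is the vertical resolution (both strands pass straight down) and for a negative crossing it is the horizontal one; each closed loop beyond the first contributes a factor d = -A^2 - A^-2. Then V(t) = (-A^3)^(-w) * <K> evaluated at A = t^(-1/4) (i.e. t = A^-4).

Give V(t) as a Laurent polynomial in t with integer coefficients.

-t^6 + t^5 - 2*t^4 + 3*t^3 - 2*t^2 + 3*t - 1 + t^-1 - t^-2

Derivation:
The presented braid s2 s2 s2 s1^-1 s1^-1 s1^-1 s2 s2 s3^-1 on 4 strands reduces by inverse Markov moves (closure unchanged at each step):
  Destabilize: the word has the form β·s3^-1 where s3^-1 occurs only as the final letter (β ∈ B_3); drop it and the last strand → 3 strands.
Reduced to β = s2 s2 s2 s1^-1 s1^-1 s1^-1 s2 s2 on 3 strands, 8 crossings.
Compute on β:
Braid: s2 s2 s2 s1^-1 s1^-1 s1^-1 s2 s2 on 3 strands, 8 crossings.
Writhe w = (#positive) - (#negative) = 5 - 3 = 2.
Enumerate smoothing states for the bracket polynomial. There are 2^8 = 256 states.
For each crossing: s=0 is the vertical smoothing, s=1 horizontal. Crossing k contributes A^(sign_k * (1 - 2*s_k)); loop factor d = -A^2 - A^-2.
Tabulate the states by total A-exponent and number of loops L (A-exp: L × count):
  A^8: L=4 ×1
  A^6: L=3 ×8
  A^4: L=2 ×18, L=4 ×10
  A^2: L=1 ×15, L=3 ×31, L=5 ×10
  A^0: L=2 ×35, L=4 ×30, L=6 ×5
  A^-2: L=3 ×40, L=5 ×15, L=7 ×1
  A^-4: L=4 ×25, L=6 ×3
  A^-6: L=5 ×8
  A^-8: L=6 ×1
Each group contributes A^e * Σ count * d^(L-1):
Powers of d = -A^2 - A^-2: d^2 = A^4 + 2 + A^-4; d^3 = -A^6 - 3*A^2 - 3*A^-2 - A^-6; d^4 = A^8 + 4*A^4 + 6 + 4*A^-4 + A^-8; d^5 = -A^10 - 5*A^6 - 10*A^2 - 10*A^-2 - 5*A^-6 - A^-10; d^6 = A^12 + 6*A^8 + 15*A^4 + 20 + 15*A^-4 + 6*A^-8 + A^-12.
  A^8 * (d^3) = -A^14 - 3*A^10 - 3*A^6 - A^2
  A^6 * (8*d^2) = 8*A^10 + 16*A^6 + 8*A^2
  A^4 * (18*d + 10*d^3) = -10*A^10 - 48*A^6 - 48*A^2 - 10*A^-2
  A^2 * (15 + 31*d^2 + 10*d^4) = 10*A^10 + 71*A^6 + 137*A^2 + 71*A^-2 + 10*A^-6
  A^0 * (35*d + 30*d^3 + 5*d^5) = -5*A^10 - 55*A^6 - 175*A^2 - 175*A^-2 - 55*A^-6 - 5*A^-10
  A^-2 * (40*d^2 + 15*d^4 + d^6) = A^10 + 21*A^6 + 115*A^2 + 190*A^-2 + 115*A^-6 + 21*A^-10 + A^-14
  A^-4 * (25*d^3 + 3*d^5) = -3*A^6 - 40*A^2 - 105*A^-2 - 105*A^-6 - 40*A^-10 - 3*A^-14
  A^-6 * (8*d^4) = 8*A^2 + 32*A^-2 + 48*A^-6 + 32*A^-10 + 8*A^-14
  A^-8 * (d^5) = -A^2 - 5*A^-2 - 10*A^-6 - 10*A^-10 - 5*A^-14 - A^-18
Summing the groups: <K> = -A^14 + A^10 - A^6 + 3*A^2 - 2*A^-2 + 3*A^-6 - 2*A^-10 + A^-14 - A^-18
Normalise by the writhe: (-A^3)^(-w) = (-A^3)^(-2) = A^-6, so f(A) = A^-6 * <K> = -A^8 + A^4 - 1 + 3*A^-4 - 2*A^-8 + 3*A^-12 - 2*A^-16 + A^-20 - A^-24.
Substitute A = t^(-1/4), i.e. A^e → t^(-e/4): V(t) = -t^6 + t^5 - 2*t^4 + 3*t^3 - 2*t^2 + 3*t - 1 + t^-1 - t^-2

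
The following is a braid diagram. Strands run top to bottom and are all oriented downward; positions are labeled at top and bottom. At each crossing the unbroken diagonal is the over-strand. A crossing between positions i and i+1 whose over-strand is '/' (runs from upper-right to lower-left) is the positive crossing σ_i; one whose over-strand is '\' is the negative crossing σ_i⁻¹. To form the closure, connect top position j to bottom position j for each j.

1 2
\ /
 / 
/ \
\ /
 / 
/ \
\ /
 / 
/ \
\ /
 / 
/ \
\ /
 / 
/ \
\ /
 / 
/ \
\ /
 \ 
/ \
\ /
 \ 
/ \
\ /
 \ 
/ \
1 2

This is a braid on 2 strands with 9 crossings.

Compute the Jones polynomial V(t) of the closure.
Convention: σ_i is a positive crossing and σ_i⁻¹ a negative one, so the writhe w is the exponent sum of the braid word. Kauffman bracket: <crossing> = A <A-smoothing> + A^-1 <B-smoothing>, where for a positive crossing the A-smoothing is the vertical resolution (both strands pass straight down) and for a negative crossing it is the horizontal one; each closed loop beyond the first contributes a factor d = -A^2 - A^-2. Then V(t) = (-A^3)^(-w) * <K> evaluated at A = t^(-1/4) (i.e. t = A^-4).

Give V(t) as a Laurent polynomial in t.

Reading the diagram top to bottom ('/'-over between positions i,i+1 = s_i, '\'-over = s_i^-1): braid word = s1 s1 s1 s1 s1 s1 s1^-1 s1^-1 s1^-1.
The presented braid s1 s1 s1 s1 s1 s1 s1^-1 s1^-1 s1^-1 on 2 strands reduces by inverse Markov moves (closure unchanged at each step):
  Deconjugate: the word is γ·β·γ⁻¹ with γ = s1 (prefix) and γ⁻¹ = s1^-1 (suffix); strip both.
  Deconjugate: the word is γ·β·γ⁻¹ with γ = s1 s1 (prefix) and γ⁻¹ = s1^-1 s1^-1 (suffix); strip both.
Reduced to β = s1 s1 s1 on 2 strands, 3 crossings.
Compute on β:
Braid: s1 s1 s1 on 2 strands, 3 crossings.
Writhe w = (#positive) - (#negative) = 3 - 0 = 3.
State-sum expansion of <K>. There are 2^3 = 8 states.
Smooth each crossing (0=||, 1=⌣⌢); contribution A^(Σ sign_k(1-2s_k)) * d^(L-1).
  state 000: A-exp=+3, loops=2, term = A^3 * d^1
  state 001: A-exp=+1, loops=1, term = A^1 * d^0
  state 010: A-exp=+1, loops=1, term = A^1 * d^0
  state 011: A-exp=-1, loops=2, term = A^-1 * d^1
  state 100: A-exp=+1, loops=1, term = A^1 * d^0
  state 101: A-exp=-1, loops=2, term = A^-1 * d^1
  state 110: A-exp=-1, loops=2, term = A^-1 * d^1
  state 111: A-exp=-3, loops=3, term = A^-3 * d^2
Collect the terms by A-exponent (count of states per loop number):
Powers of d = -A^2 - A^-2: d^2 = A^4 + 2 + A^-4.
  A^3 * (d) = -A^5 - A
  A^1 * (3) = 3*A
  A^-1 * (3*d) = -3*A - 3*A^-3
  A^-3 * (d^2) = A + 2*A^-3 + A^-7
Summing the groups: <K> = -A^5 - A^-3 + A^-7
Normalise by the writhe: (-A^3)^(-w) = (-A^3)^(-3) = -A^-9, so f(A) = -A^-9 * <K> = A^-4 + A^-12 - A^-16.
Substitute A = t^(-1/4), i.e. A^e → t^(-e/4): V(t) = -t^4 + t^3 + t

Answer: -t^4 + t^3 + t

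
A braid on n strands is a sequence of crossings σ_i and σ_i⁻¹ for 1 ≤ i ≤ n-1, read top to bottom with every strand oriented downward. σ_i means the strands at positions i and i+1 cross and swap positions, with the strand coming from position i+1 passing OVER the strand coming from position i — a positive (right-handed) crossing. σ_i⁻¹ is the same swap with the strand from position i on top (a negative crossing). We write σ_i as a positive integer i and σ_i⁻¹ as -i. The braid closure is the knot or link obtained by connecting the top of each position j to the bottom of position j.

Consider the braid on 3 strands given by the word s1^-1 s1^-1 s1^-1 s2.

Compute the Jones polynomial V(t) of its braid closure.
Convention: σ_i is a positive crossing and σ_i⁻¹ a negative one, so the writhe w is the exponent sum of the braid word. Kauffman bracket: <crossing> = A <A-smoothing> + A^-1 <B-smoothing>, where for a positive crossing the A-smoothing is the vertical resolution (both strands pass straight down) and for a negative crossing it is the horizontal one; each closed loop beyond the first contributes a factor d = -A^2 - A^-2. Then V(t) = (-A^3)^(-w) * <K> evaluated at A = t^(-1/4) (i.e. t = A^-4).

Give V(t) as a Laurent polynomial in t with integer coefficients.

t^-1 + t^-3 - t^-4

Derivation:
The presented braid s1^-1 s1^-1 s1^-1 s2 on 3 strands reduces by inverse Markov moves (closure unchanged at each step):
  Destabilize: the word has the form β·s2 where s2 occurs only as the final letter (β ∈ B_2); drop it and the last strand → 2 strands.
Reduced to β = s1^-1 s1^-1 s1^-1 on 2 strands, 3 crossings.
Compute on β:
Braid: s1^-1 s1^-1 s1^-1 on 2 strands, 3 crossings.
Writhe w = (#positive) - (#negative) = 0 - 3 = -3.
Computing the Kauffman bracket via state sum. There are 2^3 = 8 states.
Smooth each crossing (0=||, 1=⌣⌢); contribution A^(Σ sign_k(1-2s_k)) * d^(L-1).
  state 000: A-exp=-3, loops=2, term = A^-3 * d^1
  state 001: A-exp=-1, loops=1, term = A^-1 * d^0
  state 010: A-exp=-1, loops=1, term = A^-1 * d^0
  state 011: A-exp=+1, loops=2, term = A^1 * d^1
  state 100: A-exp=-1, loops=1, term = A^-1 * d^0
  state 101: A-exp=+1, loops=2, term = A^1 * d^1
  state 110: A-exp=+1, loops=2, term = A^1 * d^1
  state 111: A-exp=+3, loops=3, term = A^3 * d^2
Collect the terms by A-exponent (count of states per loop number):
Powers of d = -A^2 - A^-2: d^2 = A^4 + 2 + A^-4.
  A^3 * (d^2) = A^7 + 2*A^3 + A^-1
  A^1 * (3*d) = -3*A^3 - 3*A^-1
  A^-1 * (3) = 3*A^-1
  A^-3 * (d) = -A^-1 - A^-5
Summing the groups: <K> = A^7 - A^3 - A^-5
Normalise by the writhe: (-A^3)^(-w) = (-A^3)^(3) = -A^9, so f(A) = -A^9 * <K> = -A^16 + A^12 + A^4.
Substitute A = t^(-1/4), i.e. A^e → t^(-e/4): V(t) = t^-1 + t^-3 - t^-4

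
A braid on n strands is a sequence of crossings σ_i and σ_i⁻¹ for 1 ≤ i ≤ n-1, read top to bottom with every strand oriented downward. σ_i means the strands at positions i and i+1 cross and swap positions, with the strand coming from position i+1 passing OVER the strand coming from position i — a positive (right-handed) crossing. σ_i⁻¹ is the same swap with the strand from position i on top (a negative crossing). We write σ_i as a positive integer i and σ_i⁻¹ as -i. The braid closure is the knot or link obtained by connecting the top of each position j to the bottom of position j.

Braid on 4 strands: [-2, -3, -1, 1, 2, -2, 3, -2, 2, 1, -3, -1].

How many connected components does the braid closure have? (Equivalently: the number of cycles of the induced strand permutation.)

2

Derivation:
Track the strand permutation on 4 strands, starting from identity.
  step 1: s2^-1 swaps positions 2,3 -> [1 3 2 4]
  step 2: s3^-1 swaps positions 3,4 -> [1 3 4 2]
  step 3: s1^-1 swaps positions 1,2 -> [3 1 4 2]
  step 4: s1 swaps positions 1,2 -> [1 3 4 2]
  step 5: s2 swaps positions 2,3 -> [1 4 3 2]
  step 6: s2^-1 swaps positions 2,3 -> [1 3 4 2]
  step 7: s3 swaps positions 3,4 -> [1 3 2 4]
  step 8: s2^-1 swaps positions 2,3 -> [1 2 3 4]
  step 9: s2 swaps positions 2,3 -> [1 3 2 4]
  step 10: s1 swaps positions 1,2 -> [3 1 2 4]
  step 11: s3^-1 swaps positions 3,4 -> [3 1 4 2]
  step 12: s1^-1 swaps positions 1,2 -> [1 3 4 2]
Final permutation (position -> original strand): [1 3 4 2]
Closure components = cycle count of this permutation = 2.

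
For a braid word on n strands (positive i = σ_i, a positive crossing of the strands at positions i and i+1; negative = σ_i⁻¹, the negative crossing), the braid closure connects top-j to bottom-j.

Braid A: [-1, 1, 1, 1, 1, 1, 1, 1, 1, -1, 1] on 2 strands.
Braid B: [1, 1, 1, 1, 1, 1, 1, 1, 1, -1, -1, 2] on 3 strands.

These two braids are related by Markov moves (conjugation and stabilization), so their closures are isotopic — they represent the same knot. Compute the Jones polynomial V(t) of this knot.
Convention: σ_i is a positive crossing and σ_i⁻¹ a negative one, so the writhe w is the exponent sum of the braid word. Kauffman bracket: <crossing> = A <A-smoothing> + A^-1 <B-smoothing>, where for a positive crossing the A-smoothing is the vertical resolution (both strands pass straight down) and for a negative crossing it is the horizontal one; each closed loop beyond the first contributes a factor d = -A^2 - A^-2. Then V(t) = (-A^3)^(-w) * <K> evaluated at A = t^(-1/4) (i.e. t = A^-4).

-t^10 + t^9 - t^8 + t^7 - t^6 + t^5 + t^3

Derivation:
Markov-equivalent braids have isotopic closures, hence identical knot invariants. Strip the Markov moves from each word to reach a common short braid β, then compute V(t) once on β.
Braid A: s1^-1 s1 s1 s1 s1 s1 s1 s1 s1 s1^-1 s1 on 2 strands reduces by inverse Markov moves (closure unchanged at each step):
  Deconjugate: the word is γ·β·γ⁻¹ with γ = s1^-1 s1 (prefix) and γ⁻¹ = s1^-1 s1 (suffix); strip both.
Reduced to β = s1 s1 s1 s1 s1 s1 s1 on 2 strands, 7 crossings.
Braid B: s1 s1 s1 s1 s1 s1 s1 s1 s1 s1^-1 s1^-1 s2 on 3 strands reduces by inverse Markov moves (closure unchanged at each step):
  Destabilize: the word has the form β·s2 where s2 occurs only as the final letter (β ∈ B_2); drop it and the last strand → 2 strands.
  Deconjugate: the word is γ·β·γ⁻¹ with γ = s1 s1 (prefix) and γ⁻¹ = s1^-1 s1^-1 (suffix); strip both.
Reduced to β = s1 s1 s1 s1 s1 s1 s1 on 2 strands, 7 crossings.
Both give the same β = s1 s1 s1 s1 s1 s1 s1 on 2 strands, so one state sum suffices:
Braid: s1 s1 s1 s1 s1 s1 s1 on 2 strands, 7 crossings.
Writhe w = (#positive) - (#negative) = 7 - 0 = 7.
Computing the Kauffman bracket via state sum. There are 2^7 = 128 states.
Each crossing splits two ways (0=vertical, 1=horizontal). The state's weight is A^(#A-smoothings - #B-smoothings) * d^(loops - 1).
Tabulate the states by total A-exponent and number of loops L (A-exp: L × count):
  A^7: L=2 ×1
  A^5: L=1 ×7
  A^3: L=2 ×21
  A^1: L=3 ×35
  A^-1: L=4 ×35
  A^-3: L=5 ×21
  A^-5: L=6 ×7
  A^-7: L=7 ×1
Each group contributes A^e * Σ count * d^(L-1):
Powers of d = -A^2 - A^-2: d^2 = A^4 + 2 + A^-4; d^3 = -A^6 - 3*A^2 - 3*A^-2 - A^-6; d^4 = A^8 + 4*A^4 + 6 + 4*A^-4 + A^-8; d^5 = -A^10 - 5*A^6 - 10*A^2 - 10*A^-2 - 5*A^-6 - A^-10; d^6 = A^12 + 6*A^8 + 15*A^4 + 20 + 15*A^-4 + 6*A^-8 + A^-12.
  A^7 * (d) = -A^9 - A^5
  A^5 * (7) = 7*A^5
  A^3 * (21*d) = -21*A^5 - 21*A
  A^1 * (35*d^2) = 35*A^5 + 70*A + 35*A^-3
  A^-1 * (35*d^3) = -35*A^5 - 105*A - 105*A^-3 - 35*A^-7
  A^-3 * (21*d^4) = 21*A^5 + 84*A + 126*A^-3 + 84*A^-7 + 21*A^-11
  A^-5 * (7*d^5) = -7*A^5 - 35*A - 70*A^-3 - 70*A^-7 - 35*A^-11 - 7*A^-15
  A^-7 * (d^6) = A^5 + 6*A + 15*A^-3 + 20*A^-7 + 15*A^-11 + 6*A^-15 + A^-19
Summing the groups: <K> = -A^9 - A + A^-3 - A^-7 + A^-11 - A^-15 + A^-19
Normalise by the writhe: (-A^3)^(-w) = (-A^3)^(-7) = -A^-21, so f(A) = -A^-21 * <K> = A^-12 + A^-20 - A^-24 + A^-28 - A^-32 + A^-36 - A^-40.
Substitute A = t^(-1/4), i.e. A^e → t^(-e/4): V(t) = -t^10 + t^9 - t^8 + t^7 - t^6 + t^5 + t^3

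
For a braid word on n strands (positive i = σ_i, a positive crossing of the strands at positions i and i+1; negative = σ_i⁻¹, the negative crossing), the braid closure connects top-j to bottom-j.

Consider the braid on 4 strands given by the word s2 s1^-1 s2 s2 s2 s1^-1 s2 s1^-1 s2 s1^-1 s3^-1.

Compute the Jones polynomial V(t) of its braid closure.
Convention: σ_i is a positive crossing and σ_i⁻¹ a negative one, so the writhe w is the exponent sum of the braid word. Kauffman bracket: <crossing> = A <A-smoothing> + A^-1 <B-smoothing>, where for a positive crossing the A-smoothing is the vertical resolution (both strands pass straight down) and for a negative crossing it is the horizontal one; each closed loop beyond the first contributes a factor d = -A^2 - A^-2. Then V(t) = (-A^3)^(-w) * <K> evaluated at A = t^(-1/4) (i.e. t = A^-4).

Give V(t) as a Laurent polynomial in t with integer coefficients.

t^7 - 4*t^6 + 7*t^5 - 11*t^4 + 14*t^3 - 14*t^2 + 14*t - 10 + 7*t^-1 - 4*t^-2 + t^-3

Derivation:
The presented braid s2 s1^-1 s2 s2 s2 s1^-1 s2 s1^-1 s2 s1^-1 s3^-1 on 4 strands reduces by inverse Markov moves (closure unchanged at each step):
  Destabilize: the word has the form β·s3^-1 where s3^-1 occurs only as the final letter (β ∈ B_3); drop it and the last strand → 3 strands.
Reduced to β = s2 s1^-1 s2 s2 s2 s1^-1 s2 s1^-1 s2 s1^-1 on 3 strands, 10 crossings.
Compute on β:
Braid: s2 s1^-1 s2 s2 s2 s1^-1 s2 s1^-1 s2 s1^-1 on 3 strands, 10 crossings.
Writhe w = (#positive) - (#negative) = 6 - 4 = 2.
Computing the Kauffman bracket via state sum. There are 2^10 = 1024 states.
For each crossing: s=0 is the vertical smoothing, s=1 horizontal. Crossing k contributes A^(sign_k * (1 - 2*s_k)); loop factor d = -A^2 - A^-2.
Tabulate the states by total A-exponent and number of loops L (A-exp: L × count):
  A^10: L=5 ×1
  A^8: L=4 ×10
  A^6: L=3 ×42, L=5 ×3
  A^4: L=2 ×90, L=4 ×29, L=6 ×1
  A^2: L=1 ×87, L=3 ×110, L=5 ×13
  A^0: L=2 ×179, L=4 ×71, L=6 ×2
  A^-2: L=3 ×187, L=5 ×23
  A^-4: L=4 ×117, L=6 ×3
  A^-6: L=5 ×45
  A^-8: L=6 ×10
  A^-10: L=7 ×1
Each group contributes A^e * Σ count * d^(L-1):
Powers of d = -A^2 - A^-2: d^2 = A^4 + 2 + A^-4; d^3 = -A^6 - 3*A^2 - 3*A^-2 - A^-6; d^4 = A^8 + 4*A^4 + 6 + 4*A^-4 + A^-8; d^5 = -A^10 - 5*A^6 - 10*A^2 - 10*A^-2 - 5*A^-6 - A^-10; d^6 = A^12 + 6*A^8 + 15*A^4 + 20 + 15*A^-4 + 6*A^-8 + A^-12.
  A^10 * (d^4) = A^18 + 4*A^14 + 6*A^10 + 4*A^6 + A^2
  A^8 * (10*d^3) = -10*A^14 - 30*A^10 - 30*A^6 - 10*A^2
  A^6 * (42*d^2 + 3*d^4) = 3*A^14 + 54*A^10 + 102*A^6 + 54*A^2 + 3*A^-2
  A^4 * (90*d + 29*d^3 + d^5) = -A^14 - 34*A^10 - 187*A^6 - 187*A^2 - 34*A^-2 - A^-6
  A^2 * (87 + 110*d^2 + 13*d^4) = 13*A^10 + 162*A^6 + 385*A^2 + 162*A^-2 + 13*A^-6
  A^0 * (179*d + 71*d^3 + 2*d^5) = -2*A^10 - 81*A^6 - 412*A^2 - 412*A^-2 - 81*A^-6 - 2*A^-10
  A^-2 * (187*d^2 + 23*d^4) = 23*A^6 + 279*A^2 + 512*A^-2 + 279*A^-6 + 23*A^-10
  A^-4 * (117*d^3 + 3*d^5) = -3*A^6 - 132*A^2 - 381*A^-2 - 381*A^-6 - 132*A^-10 - 3*A^-14
  A^-6 * (45*d^4) = 45*A^2 + 180*A^-2 + 270*A^-6 + 180*A^-10 + 45*A^-14
  A^-8 * (10*d^5) = -10*A^2 - 50*A^-2 - 100*A^-6 - 100*A^-10 - 50*A^-14 - 10*A^-18
  A^-10 * (d^6) = A^2 + 6*A^-2 + 15*A^-6 + 20*A^-10 + 15*A^-14 + 6*A^-18 + A^-22
Summing the groups: <K> = A^18 - 4*A^14 + 7*A^10 - 10*A^6 + 14*A^2 - 14*A^-2 + 14*A^-6 - 11*A^-10 + 7*A^-14 - 4*A^-18 + A^-22
Normalise by the writhe: (-A^3)^(-w) = (-A^3)^(-2) = A^-6, so f(A) = A^-6 * <K> = A^12 - 4*A^8 + 7*A^4 - 10 + 14*A^-4 - 14*A^-8 + 14*A^-12 - 11*A^-16 + 7*A^-20 - 4*A^-24 + A^-28.
Substitute A = t^(-1/4), i.e. A^e → t^(-e/4): V(t) = t^7 - 4*t^6 + 7*t^5 - 11*t^4 + 14*t^3 - 14*t^2 + 14*t - 10 + 7*t^-1 - 4*t^-2 + t^-3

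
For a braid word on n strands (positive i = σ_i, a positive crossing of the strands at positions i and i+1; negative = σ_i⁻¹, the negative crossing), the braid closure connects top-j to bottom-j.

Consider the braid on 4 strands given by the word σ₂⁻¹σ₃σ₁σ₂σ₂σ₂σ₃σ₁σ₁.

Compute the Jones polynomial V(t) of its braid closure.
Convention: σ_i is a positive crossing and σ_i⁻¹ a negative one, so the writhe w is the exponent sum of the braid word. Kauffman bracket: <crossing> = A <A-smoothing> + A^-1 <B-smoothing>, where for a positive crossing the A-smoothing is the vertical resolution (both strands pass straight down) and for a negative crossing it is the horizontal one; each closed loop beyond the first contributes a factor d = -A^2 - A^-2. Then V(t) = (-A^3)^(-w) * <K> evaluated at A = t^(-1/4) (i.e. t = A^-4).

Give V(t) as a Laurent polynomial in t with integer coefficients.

Braid: s2^-1 s3 s1 s2 s2 s2 s3 s1 s1 on 4 strands, 9 crossings.
Writhe w = (#positive) - (#negative) = 8 - 1 = 7.
Computing the Kauffman bracket via state sum. There are 2^9 = 512 states.
For each crossing: s=0 is the vertical smoothing, s=1 horizontal. Crossing k contributes A^(sign_k * (1 - 2*s_k)); loop factor d = -A^2 - A^-2.
Tabulate the states by total A-exponent and number of loops L (A-exp: L × count):
  A^9: L=3 ×1
  A^7: L=2 ×5, L=4 ×4
  A^5: L=1 ×6, L=3 ×27, L=5 ×3
  A^3: L=2 ×57, L=4 ×26, L=6 ×1
  A^1: L=1 ×39, L=3 ×77, L=5 ×10
  A^-1: L=2 ×81, L=4 ×44, L=6 ×1
  A^-3: L=3 ×73, L=5 ×11
  A^-5: L=4 ×35, L=6 ×1
  A^-7: L=5 ×9
  A^-9: L=6 ×1
Each group contributes A^e * Σ count * d^(L-1):
Powers of d = -A^2 - A^-2: d^2 = A^4 + 2 + A^-4; d^3 = -A^6 - 3*A^2 - 3*A^-2 - A^-6; d^4 = A^8 + 4*A^4 + 6 + 4*A^-4 + A^-8; d^5 = -A^10 - 5*A^6 - 10*A^2 - 10*A^-2 - 5*A^-6 - A^-10.
  A^9 * (d^2) = A^13 + 2*A^9 + A^5
  A^7 * (5*d + 4*d^3) = -4*A^13 - 17*A^9 - 17*A^5 - 4*A
  A^5 * (6 + 27*d^2 + 3*d^4) = 3*A^13 + 39*A^9 + 78*A^5 + 39*A + 3*A^-3
  A^3 * (57*d + 26*d^3 + d^5) = -A^13 - 31*A^9 - 145*A^5 - 145*A - 31*A^-3 - A^-7
  A^1 * (39 + 77*d^2 + 10*d^4) = 10*A^9 + 117*A^5 + 253*A + 117*A^-3 + 10*A^-7
  A^-1 * (81*d + 44*d^3 + d^5) = -A^9 - 49*A^5 - 223*A - 223*A^-3 - 49*A^-7 - A^-11
  A^-3 * (73*d^2 + 11*d^4) = 11*A^5 + 117*A + 212*A^-3 + 117*A^-7 + 11*A^-11
  A^-5 * (35*d^3 + d^5) = -A^5 - 40*A - 115*A^-3 - 115*A^-7 - 40*A^-11 - A^-15
  A^-7 * (9*d^4) = 9*A + 36*A^-3 + 54*A^-7 + 36*A^-11 + 9*A^-15
  A^-9 * (d^5) = -A - 5*A^-3 - 10*A^-7 - 10*A^-11 - 5*A^-15 - A^-19
Summing the groups: <K> = -A^13 + 2*A^9 - 5*A^5 + 5*A - 6*A^-3 + 6*A^-7 - 4*A^-11 + 3*A^-15 - A^-19
Normalise by the writhe: (-A^3)^(-w) = (-A^3)^(-7) = -A^-21, so f(A) = -A^-21 * <K> = A^-8 - 2*A^-12 + 5*A^-16 - 5*A^-20 + 6*A^-24 - 6*A^-28 + 4*A^-32 - 3*A^-36 + A^-40.
Substitute A = t^(-1/4), i.e. A^e → t^(-e/4): V(t) = t^10 - 3*t^9 + 4*t^8 - 6*t^7 + 6*t^6 - 5*t^5 + 5*t^4 - 2*t^3 + t^2

Answer: t^10 - 3*t^9 + 4*t^8 - 6*t^7 + 6*t^6 - 5*t^5 + 5*t^4 - 2*t^3 + t^2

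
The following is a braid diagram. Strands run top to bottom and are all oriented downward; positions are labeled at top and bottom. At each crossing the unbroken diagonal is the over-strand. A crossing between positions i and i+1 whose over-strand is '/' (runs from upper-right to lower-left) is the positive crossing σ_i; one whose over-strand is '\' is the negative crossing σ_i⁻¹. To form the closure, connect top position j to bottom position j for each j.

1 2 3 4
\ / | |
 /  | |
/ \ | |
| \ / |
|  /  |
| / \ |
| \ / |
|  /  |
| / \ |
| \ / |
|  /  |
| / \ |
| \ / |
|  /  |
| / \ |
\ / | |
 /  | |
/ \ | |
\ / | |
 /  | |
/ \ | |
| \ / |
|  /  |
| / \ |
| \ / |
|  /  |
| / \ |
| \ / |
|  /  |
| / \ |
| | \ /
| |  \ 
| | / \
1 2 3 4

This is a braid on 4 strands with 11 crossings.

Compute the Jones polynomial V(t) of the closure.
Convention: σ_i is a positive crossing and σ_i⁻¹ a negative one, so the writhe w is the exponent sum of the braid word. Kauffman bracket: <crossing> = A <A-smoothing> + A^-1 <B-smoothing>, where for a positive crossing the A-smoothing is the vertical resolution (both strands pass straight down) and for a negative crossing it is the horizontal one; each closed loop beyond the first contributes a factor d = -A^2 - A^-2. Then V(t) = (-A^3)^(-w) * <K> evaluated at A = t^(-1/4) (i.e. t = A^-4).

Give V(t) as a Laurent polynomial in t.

Reading the diagram top to bottom ('/'-over between positions i,i+1 = s_i, '\'-over = s_i^-1): braid word = s1 s2 s2 s2 s2 s1 s1 s2 s2 s2 s3^-1.
The presented braid s1 s2 s2 s2 s2 s1 s1 s2 s2 s2 s3^-1 on 4 strands reduces by inverse Markov moves (closure unchanged at each step):
  Destabilize: the word has the form β·s3^-1 where s3^-1 occurs only as the final letter (β ∈ B_3); drop it and the last strand → 3 strands.
Reduced to β = s1 s2 s2 s2 s2 s1 s1 s2 s2 s2 on 3 strands, 10 crossings.
Compute on β:
Braid: s1 s2 s2 s2 s2 s1 s1 s2 s2 s2 on 3 strands, 10 crossings.
Writhe w = (#positive) - (#negative) = 10 - 0 = 10.
State-sum expansion of <K>. There are 2^10 = 1024 states.
Each crossing splits two ways (0=vertical, 1=horizontal). The state's weight is A^(#A-smoothings - #B-smoothings) * d^(loops - 1).
Tabulate the states by total A-exponent and number of loops L (A-exp: L × count):
  A^10: L=3 ×1
  A^8: L=2 ×10
  A^6: L=1 ×21, L=3 ×24
  A^4: L=2 ×84, L=4 ×36
  A^2: L=1 ×24, L=3 ×151, L=5 ×35
  A^0: L=2 ×72, L=4 ×159, L=6 ×21
  A^-2: L=3 ×98, L=5 ×105, L=7 ×7
  A^-4: L=4 ×76, L=6 ×43, L=8 ×1
  A^-6: L=5 ×35, L=7 ×10
  A^-8: L=6 ×9, L=8 ×1
  A^-10: L=7 ×1
Each group contributes A^e * Σ count * d^(L-1):
Powers of d = -A^2 - A^-2: d^2 = A^4 + 2 + A^-4; d^3 = -A^6 - 3*A^2 - 3*A^-2 - A^-6; d^4 = A^8 + 4*A^4 + 6 + 4*A^-4 + A^-8; d^5 = -A^10 - 5*A^6 - 10*A^2 - 10*A^-2 - 5*A^-6 - A^-10; d^6 = A^12 + 6*A^8 + 15*A^4 + 20 + 15*A^-4 + 6*A^-8 + A^-12; d^7 = -A^14 - 7*A^10 - 21*A^6 - 35*A^2 - 35*A^-2 - 21*A^-6 - 7*A^-10 - A^-14.
  A^10 * (d^2) = A^14 + 2*A^10 + A^6
  A^8 * (10*d) = -10*A^10 - 10*A^6
  A^6 * (21 + 24*d^2) = 24*A^10 + 69*A^6 + 24*A^2
  A^4 * (84*d + 36*d^3) = -36*A^10 - 192*A^6 - 192*A^2 - 36*A^-2
  A^2 * (24 + 151*d^2 + 35*d^4) = 35*A^10 + 291*A^6 + 536*A^2 + 291*A^-2 + 35*A^-6
  A^0 * (72*d + 159*d^3 + 21*d^5) = -21*A^10 - 264*A^6 - 759*A^2 - 759*A^-2 - 264*A^-6 - 21*A^-10
  A^-2 * (98*d^2 + 105*d^4 + 7*d^6) = 7*A^10 + 147*A^6 + 623*A^2 + 966*A^-2 + 623*A^-6 + 147*A^-10 + 7*A^-14
  A^-4 * (76*d^3 + 43*d^5 + d^7) = -A^10 - 50*A^6 - 312*A^2 - 693*A^-2 - 693*A^-6 - 312*A^-10 - 50*A^-14 - A^-18
  A^-6 * (35*d^4 + 10*d^6) = 10*A^6 + 95*A^2 + 290*A^-2 + 410*A^-6 + 290*A^-10 + 95*A^-14 + 10*A^-18
  A^-8 * (9*d^5 + d^7) = -A^6 - 16*A^2 - 66*A^-2 - 125*A^-6 - 125*A^-10 - 66*A^-14 - 16*A^-18 - A^-22
  A^-10 * (d^6) = A^2 + 6*A^-2 + 15*A^-6 + 20*A^-10 + 15*A^-14 + 6*A^-18 + A^-22
Summing the groups: <K> = A^14 + A^6 - A^-2 + A^-6 - A^-10 + A^-14 - A^-18
Normalise by the writhe: (-A^3)^(-w) = (-A^3)^(-10) = A^-30, so f(A) = A^-30 * <K> = A^-16 + A^-24 - A^-32 + A^-36 - A^-40 + A^-44 - A^-48.
Substitute A = t^(-1/4), i.e. A^e → t^(-e/4): V(t) = -t^12 + t^11 - t^10 + t^9 - t^8 + t^6 + t^4

Answer: -t^12 + t^11 - t^10 + t^9 - t^8 + t^6 + t^4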